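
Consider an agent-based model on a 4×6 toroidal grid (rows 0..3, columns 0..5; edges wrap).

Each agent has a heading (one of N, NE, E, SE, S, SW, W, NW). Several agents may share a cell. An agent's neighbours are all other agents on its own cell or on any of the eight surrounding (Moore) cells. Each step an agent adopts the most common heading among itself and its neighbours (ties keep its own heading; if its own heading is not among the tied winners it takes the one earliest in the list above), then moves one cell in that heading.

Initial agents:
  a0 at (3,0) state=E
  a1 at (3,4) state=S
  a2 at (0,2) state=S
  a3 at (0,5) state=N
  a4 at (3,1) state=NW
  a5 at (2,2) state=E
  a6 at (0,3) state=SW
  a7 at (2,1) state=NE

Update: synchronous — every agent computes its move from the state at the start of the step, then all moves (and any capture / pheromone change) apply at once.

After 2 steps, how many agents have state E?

4

t=1: a0@(3,1):E a1@(0,4):S a2@(1,2):S a3@(3,5):N a4@(3,2):E a5@(2,3):E a6@(1,3):S a7@(2,2):E
t=2: a0@(3,2):E a1@(1,4):S a2@(2,2):S a3@(2,5):N a4@(3,3):E a5@(2,4):E a6@(2,3):S a7@(2,3):E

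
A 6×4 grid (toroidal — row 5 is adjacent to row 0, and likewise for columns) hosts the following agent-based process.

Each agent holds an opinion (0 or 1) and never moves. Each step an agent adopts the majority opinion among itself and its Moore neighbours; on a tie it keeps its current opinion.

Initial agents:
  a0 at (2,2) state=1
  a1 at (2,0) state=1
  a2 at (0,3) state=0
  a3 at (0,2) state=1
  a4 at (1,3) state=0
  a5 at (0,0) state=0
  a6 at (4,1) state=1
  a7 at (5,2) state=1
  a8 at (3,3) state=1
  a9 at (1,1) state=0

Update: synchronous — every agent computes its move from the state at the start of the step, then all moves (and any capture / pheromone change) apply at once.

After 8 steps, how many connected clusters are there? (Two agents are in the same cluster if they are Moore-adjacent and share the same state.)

t=1: a0@(2,2):1 a1@(2,0):1 a2@(0,3):0 a3@(0,2):0 a4@(1,3):0 a5@(0,0):0 a6@(4,1):1 a7@(5,2):1 a8@(3,3):1 a9@(1,1):1
t=2: (unchanged — steady state)

3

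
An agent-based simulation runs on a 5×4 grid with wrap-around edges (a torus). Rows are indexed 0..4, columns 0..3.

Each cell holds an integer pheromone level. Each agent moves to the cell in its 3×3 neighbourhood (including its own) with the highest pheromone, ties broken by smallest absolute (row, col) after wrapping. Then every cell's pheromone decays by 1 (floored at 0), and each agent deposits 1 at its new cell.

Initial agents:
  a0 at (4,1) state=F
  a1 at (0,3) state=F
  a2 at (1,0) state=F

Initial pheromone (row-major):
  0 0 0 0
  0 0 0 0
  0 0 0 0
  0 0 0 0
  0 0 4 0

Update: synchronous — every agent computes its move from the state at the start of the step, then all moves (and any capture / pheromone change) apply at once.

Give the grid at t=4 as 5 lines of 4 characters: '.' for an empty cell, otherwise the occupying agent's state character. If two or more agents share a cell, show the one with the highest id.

F...
....
....
....
..F.

t=1: a0@(4,2) a1@(4,2) a2@(0,0) | pheromone: 1 0 0 0 / 0 0 0 0 / 0 0 0 0 / 0 0 0 0 / 0 0 5 0
t=2: a0@(4,2) a1@(4,2) a2@(0,0) | pheromone: 1 0 0 0 / 0 0 0 0 / 0 0 0 0 / 0 0 0 0 / 0 0 6 0
t=3: a0@(4,2) a1@(4,2) a2@(0,0) | pheromone: 1 0 0 0 / 0 0 0 0 / 0 0 0 0 / 0 0 0 0 / 0 0 7 0
t=4: a0@(4,2) a1@(4,2) a2@(0,0) | pheromone: 1 0 0 0 / 0 0 0 0 / 0 0 0 0 / 0 0 0 0 / 0 0 8 0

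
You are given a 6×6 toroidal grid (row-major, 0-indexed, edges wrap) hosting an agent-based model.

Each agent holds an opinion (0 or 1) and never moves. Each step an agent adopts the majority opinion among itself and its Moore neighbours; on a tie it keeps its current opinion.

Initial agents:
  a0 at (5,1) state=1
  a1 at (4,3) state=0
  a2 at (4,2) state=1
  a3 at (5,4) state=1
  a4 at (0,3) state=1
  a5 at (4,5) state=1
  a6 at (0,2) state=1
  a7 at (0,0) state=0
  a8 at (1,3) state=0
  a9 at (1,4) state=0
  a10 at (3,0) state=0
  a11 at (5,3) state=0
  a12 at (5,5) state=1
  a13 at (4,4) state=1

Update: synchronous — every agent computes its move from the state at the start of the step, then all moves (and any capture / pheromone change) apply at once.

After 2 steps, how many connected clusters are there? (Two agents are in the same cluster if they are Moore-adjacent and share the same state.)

3

t=1: a0@(5,1):1 a1@(4,3):1 a2@(4,2):1 a3@(5,4):1 a4@(0,3):1 a5@(4,5):1 a6@(0,2):1 a7@(0,0):1 a8@(1,3):0 a9@(1,4):0 a10@(3,0):0 a11@(5,3):1 a12@(5,5):1 a13@(4,4):1
t=2: (unchanged — steady state)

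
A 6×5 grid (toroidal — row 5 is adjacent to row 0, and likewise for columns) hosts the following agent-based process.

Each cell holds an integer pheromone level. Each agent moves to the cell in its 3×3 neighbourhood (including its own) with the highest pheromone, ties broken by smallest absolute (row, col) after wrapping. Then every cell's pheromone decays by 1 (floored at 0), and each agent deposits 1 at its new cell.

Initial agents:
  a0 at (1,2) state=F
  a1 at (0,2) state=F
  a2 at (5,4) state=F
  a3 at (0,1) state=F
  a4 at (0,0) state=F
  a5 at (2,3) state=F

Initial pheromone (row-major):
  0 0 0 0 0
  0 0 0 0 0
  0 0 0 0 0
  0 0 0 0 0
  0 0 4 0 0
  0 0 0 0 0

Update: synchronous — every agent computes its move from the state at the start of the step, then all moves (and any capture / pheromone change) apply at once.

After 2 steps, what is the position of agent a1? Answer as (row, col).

t=1: a0@(0,1) a1@(0,1) a2@(0,0) a3@(0,0) a4@(0,0) a5@(1,2) | pheromone: 3 2 0 0 0 / 0 0 1 0 0 / 0 0 0 0 0 / 0 0 0 0 0 / 0 0 3 0 0 / 0 0 0 0 0
t=2: a0@(0,0) a1@(0,0) a2@(0,0) a3@(0,0) a4@(0,0) a5@(0,1) | pheromone: 7 2 0 0 0 / 0 0 0 0 0 / 0 0 0 0 0 / 0 0 0 0 0 / 0 0 2 0 0 / 0 0 0 0 0

(0, 0)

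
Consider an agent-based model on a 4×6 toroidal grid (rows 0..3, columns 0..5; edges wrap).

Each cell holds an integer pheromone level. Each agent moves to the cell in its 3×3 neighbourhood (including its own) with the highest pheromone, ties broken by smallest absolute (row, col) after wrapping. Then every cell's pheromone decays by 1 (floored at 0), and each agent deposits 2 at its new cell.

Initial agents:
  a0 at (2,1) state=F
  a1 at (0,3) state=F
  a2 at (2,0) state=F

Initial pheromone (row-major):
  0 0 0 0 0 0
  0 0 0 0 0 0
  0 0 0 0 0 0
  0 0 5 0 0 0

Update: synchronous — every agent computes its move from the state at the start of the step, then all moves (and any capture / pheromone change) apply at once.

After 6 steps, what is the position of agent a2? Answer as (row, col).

(1, 0)

t=1: a0@(3,2) a1@(3,2) a2@(1,0) | pheromone: 0 0 0 0 0 0 / 2 0 0 0 0 0 / 0 0 0 0 0 0 / 0 0 8 0 0 0
t=2: a0@(3,2) a1@(3,2) a2@(1,0) | pheromone: 0 0 0 0 0 0 / 3 0 0 0 0 0 / 0 0 0 0 0 0 / 0 0 11 0 0 0
t=3: a0@(3,2) a1@(3,2) a2@(1,0) | pheromone: 0 0 0 0 0 0 / 4 0 0 0 0 0 / 0 0 0 0 0 0 / 0 0 14 0 0 0
t=4: a0@(3,2) a1@(3,2) a2@(1,0) | pheromone: 0 0 0 0 0 0 / 5 0 0 0 0 0 / 0 0 0 0 0 0 / 0 0 17 0 0 0
t=5: a0@(3,2) a1@(3,2) a2@(1,0) | pheromone: 0 0 0 0 0 0 / 6 0 0 0 0 0 / 0 0 0 0 0 0 / 0 0 20 0 0 0
t=6: a0@(3,2) a1@(3,2) a2@(1,0) | pheromone: 0 0 0 0 0 0 / 7 0 0 0 0 0 / 0 0 0 0 0 0 / 0 0 23 0 0 0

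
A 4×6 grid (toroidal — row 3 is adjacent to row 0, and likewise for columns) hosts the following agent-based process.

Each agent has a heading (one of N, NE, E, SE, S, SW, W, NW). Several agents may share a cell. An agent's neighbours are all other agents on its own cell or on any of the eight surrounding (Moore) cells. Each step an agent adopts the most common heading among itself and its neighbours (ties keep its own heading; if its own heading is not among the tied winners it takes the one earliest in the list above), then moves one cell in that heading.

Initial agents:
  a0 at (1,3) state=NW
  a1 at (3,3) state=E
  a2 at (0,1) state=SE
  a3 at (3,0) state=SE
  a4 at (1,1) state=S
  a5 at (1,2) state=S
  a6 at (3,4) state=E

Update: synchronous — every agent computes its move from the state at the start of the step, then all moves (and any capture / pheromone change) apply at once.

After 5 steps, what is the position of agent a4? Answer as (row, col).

(2, 1)

t=1: a0@(0,2):NW a1@(3,4):E a2@(1,2):SE a3@(0,1):SE a4@(2,1):S a5@(2,2):S a6@(3,5):E
t=2: a0@(1,3):SE a1@(3,5):E a2@(2,3):SE a3@(1,2):SE a4@(3,1):S a5@(3,2):S a6@(3,0):E
t=3: a0@(2,4):SE a1@(3,0):E a2@(3,4):SE a3@(2,3):SE a4@(0,1):S a5@(0,2):S a6@(3,1):E
t=4: a0@(3,5):SE a1@(3,1):E a2@(0,5):SE a3@(3,4):SE a4@(1,1):S a5@(1,2):S a6@(3,2):E
t=5: a0@(0,0):SE a1@(3,2):E a2@(1,0):SE a3@(0,5):SE a4@(2,1):S a5@(2,2):S a6@(3,3):E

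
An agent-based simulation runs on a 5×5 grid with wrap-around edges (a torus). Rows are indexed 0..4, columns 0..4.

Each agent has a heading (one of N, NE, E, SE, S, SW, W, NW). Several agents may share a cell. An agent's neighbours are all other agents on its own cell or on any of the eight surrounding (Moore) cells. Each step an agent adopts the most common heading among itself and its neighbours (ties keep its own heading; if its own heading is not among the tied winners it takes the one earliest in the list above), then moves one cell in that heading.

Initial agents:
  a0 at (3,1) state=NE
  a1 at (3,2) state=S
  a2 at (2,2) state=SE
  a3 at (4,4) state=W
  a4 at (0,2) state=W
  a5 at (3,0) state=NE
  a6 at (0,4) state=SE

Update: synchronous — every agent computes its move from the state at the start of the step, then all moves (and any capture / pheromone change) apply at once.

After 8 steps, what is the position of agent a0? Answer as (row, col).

t=1: a0@(2,2):NE a1@(4,2):S a2@(3,3):SE a3@(4,3):W a4@(0,1):W a5@(2,1):NE a6@(1,0):SE
t=2: a0@(1,3):NE a1@(4,1):W a2@(4,4):SE a3@(4,2):W a4@(0,0):W a5@(1,2):NE a6@(2,1):SE
t=3: a0@(0,4):NE a1@(4,0):W a2@(0,0):SE a3@(4,1):W a4@(0,4):W a5@(0,3):NE a6@(3,2):SE
t=4: a0@(4,0):NE a1@(4,4):W a2@(0,4):W a3@(4,0):W a4@(0,3):W a5@(4,4):NE a6@(4,3):SE
t=5: a0@(4,4):W a1@(4,3):W a2@(0,3):W a3@(4,4):W a4@(0,2):W a5@(4,3):W a6@(4,2):W
t=6: a0@(4,3):W a1@(4,2):W a2@(0,2):W a3@(4,3):W a4@(0,1):W a5@(4,2):W a6@(4,1):W
t=7: a0@(4,2):W a1@(4,1):W a2@(0,1):W a3@(4,2):W a4@(0,0):W a5@(4,1):W a6@(4,0):W
t=8: a0@(4,1):W a1@(4,0):W a2@(0,0):W a3@(4,1):W a4@(0,4):W a5@(4,0):W a6@(4,4):W

(4, 1)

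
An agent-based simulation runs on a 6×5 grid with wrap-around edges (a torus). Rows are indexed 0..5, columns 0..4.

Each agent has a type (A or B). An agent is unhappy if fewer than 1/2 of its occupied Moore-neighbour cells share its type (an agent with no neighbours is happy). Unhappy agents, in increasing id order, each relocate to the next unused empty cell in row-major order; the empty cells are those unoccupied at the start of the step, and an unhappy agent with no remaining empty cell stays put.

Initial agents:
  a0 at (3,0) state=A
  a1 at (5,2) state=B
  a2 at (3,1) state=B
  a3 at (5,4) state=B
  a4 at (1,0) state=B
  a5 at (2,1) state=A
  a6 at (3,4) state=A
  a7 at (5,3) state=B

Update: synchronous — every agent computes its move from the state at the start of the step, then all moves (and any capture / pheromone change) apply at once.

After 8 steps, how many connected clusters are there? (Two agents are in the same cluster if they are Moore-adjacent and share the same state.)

3

t=1: a0@(3,0):A a1@(5,2):B a2@(0,0):B a3@(5,4):B a4@(0,1):B a5@(0,2):A a6@(3,4):A a7@(5,3):B
t=2: a0@(3,0):A a1@(5,2):B a2@(0,0):B a3@(5,4):B a4@(0,1):B a5@(0,3):A a6@(3,4):A a7@(5,3):B
t=3: a0@(3,0):A a1@(5,2):B a2@(0,0):B a3@(5,4):B a4@(0,1):B a5@(0,2):A a6@(3,4):A a7@(5,3):B
t=4: a0@(3,0):A a1@(5,2):B a2@(0,0):B a3@(5,4):B a4@(0,1):B a5@(0,3):A a6@(3,4):A a7@(5,3):B
t=5: a0@(3,0):A a1@(5,2):B a2@(0,0):B a3@(5,4):B a4@(0,1):B a5@(0,2):A a6@(3,4):A a7@(5,3):B
t=6: a0@(3,0):A a1@(5,2):B a2@(0,0):B a3@(5,4):B a4@(0,1):B a5@(0,3):A a6@(3,4):A a7@(5,3):B
t=7: a0@(3,0):A a1@(5,2):B a2@(0,0):B a3@(5,4):B a4@(0,1):B a5@(0,2):A a6@(3,4):A a7@(5,3):B
t=8: a0@(3,0):A a1@(5,2):B a2@(0,0):B a3@(5,4):B a4@(0,1):B a5@(0,3):A a6@(3,4):A a7@(5,3):B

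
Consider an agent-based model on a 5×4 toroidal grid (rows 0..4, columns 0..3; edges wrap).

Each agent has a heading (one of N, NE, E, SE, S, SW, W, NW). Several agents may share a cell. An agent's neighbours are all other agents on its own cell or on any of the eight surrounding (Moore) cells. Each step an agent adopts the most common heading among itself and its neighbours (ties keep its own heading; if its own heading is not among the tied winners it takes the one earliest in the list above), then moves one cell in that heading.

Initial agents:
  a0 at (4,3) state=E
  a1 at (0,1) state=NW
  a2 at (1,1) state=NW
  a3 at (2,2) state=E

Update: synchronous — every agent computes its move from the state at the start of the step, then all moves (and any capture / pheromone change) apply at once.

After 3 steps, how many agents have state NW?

t=1: a0@(4,0):E a1@(4,0):NW a2@(0,0):NW a3@(2,3):E
t=2: a0@(3,3):NW a1@(3,3):NW a2@(4,3):NW a3@(2,0):E
t=3: a0@(2,2):NW a1@(2,2):NW a2@(3,2):NW a3@(1,3):NW

4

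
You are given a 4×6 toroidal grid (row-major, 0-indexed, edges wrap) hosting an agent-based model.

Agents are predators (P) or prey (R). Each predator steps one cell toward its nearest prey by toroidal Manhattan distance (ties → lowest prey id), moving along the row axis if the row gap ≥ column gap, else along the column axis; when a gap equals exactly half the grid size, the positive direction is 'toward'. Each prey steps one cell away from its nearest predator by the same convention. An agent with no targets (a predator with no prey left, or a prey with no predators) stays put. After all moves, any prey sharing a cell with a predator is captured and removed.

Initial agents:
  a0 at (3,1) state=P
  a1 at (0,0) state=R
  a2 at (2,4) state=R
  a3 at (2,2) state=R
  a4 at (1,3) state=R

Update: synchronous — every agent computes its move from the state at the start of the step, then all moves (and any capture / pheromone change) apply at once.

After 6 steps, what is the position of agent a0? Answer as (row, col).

t=1: a0@(0,1):P a1@(1,0):R a2@(2,3):R a3@(1,2):R a4@(0,3):R
t=2: a0@(1,1):P a1@(2,0):R a2@(1,3):R a3@(2,2):R a4@(0,4):R
t=3: a0@(2,1):P a1@(3,0):R a2@(1,4):R a3@(3,2):R a4@(0,3):R
t=4: a0@(3,1):P a1@(0,0):R a2@(1,3):R a3@(0,2):R a4@(3,3):R
t=5: a0@(0,1):P a1@(1,0):R a2@(0,3):R a3@(1,2):R a4@(3,4):R
t=6: a0@(1,1):P a1@(2,0):R a2@(0,4):R a3@(2,2):R a4@(3,3):R

(1, 1)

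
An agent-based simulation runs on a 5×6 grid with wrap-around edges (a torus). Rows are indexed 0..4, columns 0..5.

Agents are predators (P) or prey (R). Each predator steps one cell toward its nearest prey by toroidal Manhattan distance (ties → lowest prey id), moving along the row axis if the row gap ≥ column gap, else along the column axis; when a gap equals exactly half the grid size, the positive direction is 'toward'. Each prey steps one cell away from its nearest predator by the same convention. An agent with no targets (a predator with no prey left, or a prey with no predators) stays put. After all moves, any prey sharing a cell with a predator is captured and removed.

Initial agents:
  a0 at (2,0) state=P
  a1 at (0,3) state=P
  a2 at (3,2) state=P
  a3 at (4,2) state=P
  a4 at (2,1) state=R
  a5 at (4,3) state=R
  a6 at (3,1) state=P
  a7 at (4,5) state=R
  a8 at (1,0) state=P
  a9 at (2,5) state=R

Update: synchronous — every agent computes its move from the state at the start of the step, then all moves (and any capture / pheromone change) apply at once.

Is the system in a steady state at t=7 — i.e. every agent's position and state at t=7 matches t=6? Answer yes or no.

yes

t=1: a0@(2,1):P a1@(4,3):P a2@(2,2):P a3@(4,3):P a5@(3,3):R a6@(2,1):P a7@(0,5):R a8@(2,0):P a9@(2,4):R
t=2: a0@(2,2):P a1@(3,3):P a2@(3,2):P a3@(3,3):P a5@(2,3):R a6@(2,2):P a7@(0,0):R a8@(2,5):P
t=3: a0@(2,3):P a1@(2,3):P a2@(2,2):P a3@(2,3):P a6@(2,3):P a7@(4,0):R a8@(2,4):P
t=4: a0@(2,4):P a1@(2,4):P a2@(3,2):P a3@(2,4):P a6@(2,4):P a7@(0,0):R a8@(3,4):P
t=5: a0@(1,4):P a1@(1,4):P a2@(4,2):P a3@(1,4):P a6@(1,4):P a7@(4,0):R a8@(4,4):P
t=6: a0@(0,4):P a1@(0,4):P a2@(4,1):P a3@(0,4):P a6@(0,4):P a8@(4,5):P
t=7: (unchanged — steady state)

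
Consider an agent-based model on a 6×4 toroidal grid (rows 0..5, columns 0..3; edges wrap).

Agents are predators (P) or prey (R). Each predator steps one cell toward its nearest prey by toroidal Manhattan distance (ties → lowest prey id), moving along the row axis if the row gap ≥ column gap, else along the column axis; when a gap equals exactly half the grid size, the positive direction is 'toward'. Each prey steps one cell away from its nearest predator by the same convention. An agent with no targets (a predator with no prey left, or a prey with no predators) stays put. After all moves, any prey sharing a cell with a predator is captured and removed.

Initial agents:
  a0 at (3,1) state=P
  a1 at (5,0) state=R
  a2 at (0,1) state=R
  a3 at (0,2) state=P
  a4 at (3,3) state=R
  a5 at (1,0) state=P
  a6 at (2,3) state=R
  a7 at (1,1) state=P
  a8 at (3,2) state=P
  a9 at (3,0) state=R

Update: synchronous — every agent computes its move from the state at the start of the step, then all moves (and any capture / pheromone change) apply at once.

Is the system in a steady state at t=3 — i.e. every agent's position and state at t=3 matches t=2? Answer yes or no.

t=1: a0@(3,0):P a1@(4,0):R a3@(0,1):P a5@(0,0):P a7@(0,1):P a8@(3,3):P
t=2: a0@(4,0):P a3@(5,1):P a5@(5,0):P a7@(5,1):P a8@(4,3):P
t=3: (unchanged — steady state)

yes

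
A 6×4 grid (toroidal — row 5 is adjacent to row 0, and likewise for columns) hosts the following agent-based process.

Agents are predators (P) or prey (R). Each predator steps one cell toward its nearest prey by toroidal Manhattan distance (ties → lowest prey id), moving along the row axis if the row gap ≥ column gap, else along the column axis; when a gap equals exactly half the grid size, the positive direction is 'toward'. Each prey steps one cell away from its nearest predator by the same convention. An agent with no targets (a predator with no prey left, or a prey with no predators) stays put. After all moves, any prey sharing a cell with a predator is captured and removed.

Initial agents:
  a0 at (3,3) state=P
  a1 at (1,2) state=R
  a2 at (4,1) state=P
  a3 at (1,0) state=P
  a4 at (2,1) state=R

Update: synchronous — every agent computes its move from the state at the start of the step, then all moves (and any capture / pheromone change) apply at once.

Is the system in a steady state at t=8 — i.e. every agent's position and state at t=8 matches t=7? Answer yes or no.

yes

t=1: a0@(2,3):P a2@(3,1):P a3@(1,1):P
t=2: (unchanged — steady state)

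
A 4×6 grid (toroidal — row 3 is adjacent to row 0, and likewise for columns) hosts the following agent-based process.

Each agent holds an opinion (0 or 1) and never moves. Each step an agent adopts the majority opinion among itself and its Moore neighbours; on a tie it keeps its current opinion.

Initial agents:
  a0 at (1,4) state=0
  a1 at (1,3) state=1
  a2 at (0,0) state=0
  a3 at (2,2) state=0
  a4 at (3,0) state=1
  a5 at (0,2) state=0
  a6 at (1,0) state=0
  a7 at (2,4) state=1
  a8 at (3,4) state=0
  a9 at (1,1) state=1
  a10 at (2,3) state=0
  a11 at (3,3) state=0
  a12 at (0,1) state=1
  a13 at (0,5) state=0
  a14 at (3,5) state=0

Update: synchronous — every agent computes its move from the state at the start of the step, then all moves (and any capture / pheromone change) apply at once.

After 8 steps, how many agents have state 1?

t=1: a0@(1,4):0 a1@(1,3):0 a2@(0,0):0 a3@(2,2):0 a4@(3,0):0 a5@(0,2):1 a6@(1,0):0 a7@(2,4):0 a8@(3,4):0 a9@(1,1):0 a10@(2,3):0 a11@(3,3):0 a12@(0,1):1 a13@(0,5):0 a14@(3,5):0
t=2: a0@(1,4):0 a1@(1,3):0 a2@(0,0):0 a3@(2,2):0 a4@(3,0):0 a5@(0,2):0 a6@(1,0):0 a7@(2,4):0 a8@(3,4):0 a9@(1,1):0 a10@(2,3):0 a11@(3,3):0 a12@(0,1):0 a13@(0,5):0 a14@(3,5):0
t=3: (unchanged — steady state)

0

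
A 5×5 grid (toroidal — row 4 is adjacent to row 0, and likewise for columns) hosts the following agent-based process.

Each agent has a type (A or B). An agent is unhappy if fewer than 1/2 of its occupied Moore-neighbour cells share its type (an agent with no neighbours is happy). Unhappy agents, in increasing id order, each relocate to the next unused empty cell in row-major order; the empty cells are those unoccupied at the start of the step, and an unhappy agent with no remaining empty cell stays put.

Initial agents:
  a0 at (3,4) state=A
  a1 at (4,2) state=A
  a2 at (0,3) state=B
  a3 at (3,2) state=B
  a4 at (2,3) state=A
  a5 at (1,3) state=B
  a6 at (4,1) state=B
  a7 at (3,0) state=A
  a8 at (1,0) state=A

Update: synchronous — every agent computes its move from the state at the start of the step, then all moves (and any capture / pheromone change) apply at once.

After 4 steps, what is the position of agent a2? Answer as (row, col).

t=1: a0@(3,4):A a1@(0,0):A a2@(0,3):B a3@(0,1):B a4@(0,2):A a5@(1,3):B a6@(0,4):B a7@(3,0):A a8@(1,0):A
t=2: a0@(3,4):A a1@(1,1):A a2@(0,3):B a3@(1,2):B a4@(1,4):A a5@(1,3):B a6@(0,4):B a7@(3,0):A a8@(2,0):A
t=3: a0@(3,4):A a1@(1,1):A a2@(0,3):B a3@(1,2):B a4@(0,0):A a5@(1,3):B a6@(0,4):B a7@(3,0):A a8@(2,0):A
t=4: (unchanged — steady state)

(0, 3)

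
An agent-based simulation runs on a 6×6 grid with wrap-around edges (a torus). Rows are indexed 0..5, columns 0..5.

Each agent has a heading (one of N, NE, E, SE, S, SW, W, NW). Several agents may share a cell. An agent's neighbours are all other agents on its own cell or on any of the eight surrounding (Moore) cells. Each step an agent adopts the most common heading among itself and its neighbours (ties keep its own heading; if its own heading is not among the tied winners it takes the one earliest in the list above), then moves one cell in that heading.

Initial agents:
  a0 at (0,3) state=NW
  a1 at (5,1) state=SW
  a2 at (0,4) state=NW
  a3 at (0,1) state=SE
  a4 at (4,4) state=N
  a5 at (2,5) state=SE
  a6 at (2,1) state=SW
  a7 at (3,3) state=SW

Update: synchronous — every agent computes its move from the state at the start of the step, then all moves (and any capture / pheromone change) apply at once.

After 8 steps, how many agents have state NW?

4

t=1: a0@(5,2):NW a1@(0,0):SW a2@(5,3):NW a3@(1,2):SE a4@(3,4):N a5@(3,0):SE a6@(3,0):SW a7@(4,2):SW
t=2: a0@(4,1):NW a1@(1,5):SW a2@(4,2):NW a3@(2,3):SE a4@(2,4):N a5@(4,1):SE a6@(4,5):SW a7@(3,1):NW
t=3: a0@(3,0):NW a1@(2,4):SW a2@(3,1):NW a3@(3,4):SE a4@(1,4):N a5@(3,0):NW a6@(5,4):SW a7@(2,0):NW
t=4: a0@(2,5):NW a1@(3,3):SW a2@(2,0):NW a3@(4,5):SE a4@(0,4):N a5@(2,5):NW a6@(0,3):SW a7@(1,5):NW
t=5: a0@(1,4):NW a1@(4,2):SW a2@(1,5):NW a3@(5,0):SE a4@(5,4):N a5@(1,4):NW a6@(1,2):SW a7@(0,4):NW
t=6: a0@(0,3):NW a1@(5,1):SW a2@(0,4):NW a3@(0,1):SE a4@(4,4):N a5@(0,3):NW a6@(2,1):SW a7@(5,3):NW
t=7: a0@(5,2):NW a1@(0,0):SW a2@(5,3):NW a3@(1,2):SE a4@(3,4):N a5@(5,2):NW a6@(3,0):SW a7@(4,2):NW
t=8: a0@(4,1):NW a1@(1,5):SW a2@(4,2):NW a3@(2,3):SE a4@(2,4):N a5@(4,1):NW a6@(4,5):SW a7@(3,1):NW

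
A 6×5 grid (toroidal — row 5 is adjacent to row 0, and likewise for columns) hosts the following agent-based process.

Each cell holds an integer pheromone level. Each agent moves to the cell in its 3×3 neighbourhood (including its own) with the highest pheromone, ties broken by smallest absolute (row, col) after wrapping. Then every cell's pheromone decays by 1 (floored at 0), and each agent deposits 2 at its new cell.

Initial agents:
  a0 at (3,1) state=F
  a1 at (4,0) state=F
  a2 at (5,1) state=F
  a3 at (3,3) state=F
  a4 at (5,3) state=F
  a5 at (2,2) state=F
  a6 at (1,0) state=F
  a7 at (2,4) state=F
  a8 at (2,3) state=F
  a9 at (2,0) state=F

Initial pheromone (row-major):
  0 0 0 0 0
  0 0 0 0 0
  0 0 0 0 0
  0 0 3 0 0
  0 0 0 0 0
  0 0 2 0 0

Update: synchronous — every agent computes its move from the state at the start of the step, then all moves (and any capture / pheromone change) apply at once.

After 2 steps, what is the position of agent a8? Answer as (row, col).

(3, 2)

t=1: a0@(3,2) a1@(3,0) a2@(5,2) a3@(3,2) a4@(5,2) a5@(3,2) a6@(0,0) a7@(1,0) a8@(3,2) a9@(1,0) | pheromone: 2 0 0 0 0 / 4 0 0 0 0 / 0 0 0 0 0 / 2 0 10 0 0 / 0 0 0 0 0 / 0 0 5 0 0
t=2: a0@(3,2) a1@(3,0) a2@(5,2) a3@(3,2) a4@(5,2) a5@(3,2) a6@(1,0) a7@(1,0) a8@(3,2) a9@(1,0) | pheromone: 1 0 0 0 0 / 9 0 0 0 0 / 0 0 0 0 0 / 3 0 17 0 0 / 0 0 0 0 0 / 0 0 8 0 0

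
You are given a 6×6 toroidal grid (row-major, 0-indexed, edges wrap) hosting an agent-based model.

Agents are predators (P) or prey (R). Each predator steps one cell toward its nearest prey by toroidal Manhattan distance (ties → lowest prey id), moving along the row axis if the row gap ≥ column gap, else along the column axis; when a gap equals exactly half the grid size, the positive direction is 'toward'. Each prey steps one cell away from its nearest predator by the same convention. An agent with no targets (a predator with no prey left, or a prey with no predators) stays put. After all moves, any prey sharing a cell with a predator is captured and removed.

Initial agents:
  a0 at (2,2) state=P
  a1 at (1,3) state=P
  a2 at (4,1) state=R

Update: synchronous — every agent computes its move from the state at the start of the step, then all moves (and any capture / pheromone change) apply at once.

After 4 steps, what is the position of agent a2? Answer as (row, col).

(2, 1)

t=1: a0@(3,2):P a1@(2,3):P a2@(5,1):R
t=2: a0@(4,2):P a1@(3,3):P a2@(0,1):R
t=3: a0@(5,2):P a1@(4,3):P a2@(1,1):R
t=4: a0@(0,2):P a1@(5,3):P a2@(2,1):R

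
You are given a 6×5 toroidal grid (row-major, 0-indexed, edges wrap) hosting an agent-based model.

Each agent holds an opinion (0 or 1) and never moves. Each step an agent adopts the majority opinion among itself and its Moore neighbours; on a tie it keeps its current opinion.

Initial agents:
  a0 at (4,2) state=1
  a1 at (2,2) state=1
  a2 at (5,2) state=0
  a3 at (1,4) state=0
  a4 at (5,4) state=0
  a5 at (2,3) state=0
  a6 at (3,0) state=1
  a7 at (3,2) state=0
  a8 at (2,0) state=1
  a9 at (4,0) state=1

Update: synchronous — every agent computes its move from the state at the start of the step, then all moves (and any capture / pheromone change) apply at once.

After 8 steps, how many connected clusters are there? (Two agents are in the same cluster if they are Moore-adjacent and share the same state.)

t=1: a0@(4,2):0 a1@(2,2):0 a2@(5,2):0 a3@(1,4):0 a4@(5,4):0 a5@(2,3):0 a6@(3,0):1 a7@(3,2):0 a8@(2,0):1 a9@(4,0):1
t=2: (unchanged — steady state)

3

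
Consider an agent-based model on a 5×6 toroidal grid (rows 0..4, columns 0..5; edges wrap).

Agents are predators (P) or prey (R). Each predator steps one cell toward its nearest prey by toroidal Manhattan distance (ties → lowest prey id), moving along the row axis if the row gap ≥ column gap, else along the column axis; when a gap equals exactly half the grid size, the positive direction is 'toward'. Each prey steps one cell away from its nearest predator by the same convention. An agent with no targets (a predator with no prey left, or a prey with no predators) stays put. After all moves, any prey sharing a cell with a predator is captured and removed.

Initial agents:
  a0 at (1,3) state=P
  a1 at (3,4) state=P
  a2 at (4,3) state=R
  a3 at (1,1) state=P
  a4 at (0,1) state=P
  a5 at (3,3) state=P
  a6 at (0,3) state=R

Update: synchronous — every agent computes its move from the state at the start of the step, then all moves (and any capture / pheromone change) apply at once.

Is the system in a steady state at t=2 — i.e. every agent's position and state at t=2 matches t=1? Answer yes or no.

t=1: a0@(0,3):P a1@(4,4):P a3@(1,2):P a4@(0,2):P a5@(4,3):P
t=2: (unchanged — steady state)

yes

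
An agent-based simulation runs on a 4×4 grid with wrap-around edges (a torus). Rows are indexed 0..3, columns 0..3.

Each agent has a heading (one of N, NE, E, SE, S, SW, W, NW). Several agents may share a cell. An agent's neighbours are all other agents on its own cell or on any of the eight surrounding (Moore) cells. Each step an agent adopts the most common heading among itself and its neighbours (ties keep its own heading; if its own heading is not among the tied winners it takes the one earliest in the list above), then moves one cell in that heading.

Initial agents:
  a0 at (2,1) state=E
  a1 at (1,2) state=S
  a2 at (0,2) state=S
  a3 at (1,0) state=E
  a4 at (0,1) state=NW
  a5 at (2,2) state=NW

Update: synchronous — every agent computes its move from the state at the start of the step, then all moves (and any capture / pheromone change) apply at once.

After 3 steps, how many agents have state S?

6

t=1: a0@(2,2):E a1@(2,2):S a2@(1,2):S a3@(1,1):E a4@(1,1):S a5@(1,1):NW
t=2: a0@(3,2):S a1@(3,2):S a2@(2,2):S a3@(2,1):S a4@(2,1):S a5@(2,1):S
t=3: a0@(0,2):S a1@(0,2):S a2@(3,2):S a3@(3,1):S a4@(3,1):S a5@(3,1):S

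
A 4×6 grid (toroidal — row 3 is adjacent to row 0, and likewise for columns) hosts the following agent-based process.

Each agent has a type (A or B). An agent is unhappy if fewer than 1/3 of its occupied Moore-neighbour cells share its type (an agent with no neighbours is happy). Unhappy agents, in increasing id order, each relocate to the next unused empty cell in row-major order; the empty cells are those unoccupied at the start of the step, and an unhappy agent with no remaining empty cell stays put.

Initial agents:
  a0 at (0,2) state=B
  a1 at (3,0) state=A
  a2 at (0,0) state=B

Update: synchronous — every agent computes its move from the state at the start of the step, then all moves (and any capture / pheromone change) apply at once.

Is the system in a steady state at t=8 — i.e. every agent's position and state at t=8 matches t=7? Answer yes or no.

yes

t=1: a0@(0,2):B a1@(0,1):A a2@(0,3):B
t=2: a0@(0,2):B a1@(0,0):A a2@(0,3):B
t=3: (unchanged — steady state)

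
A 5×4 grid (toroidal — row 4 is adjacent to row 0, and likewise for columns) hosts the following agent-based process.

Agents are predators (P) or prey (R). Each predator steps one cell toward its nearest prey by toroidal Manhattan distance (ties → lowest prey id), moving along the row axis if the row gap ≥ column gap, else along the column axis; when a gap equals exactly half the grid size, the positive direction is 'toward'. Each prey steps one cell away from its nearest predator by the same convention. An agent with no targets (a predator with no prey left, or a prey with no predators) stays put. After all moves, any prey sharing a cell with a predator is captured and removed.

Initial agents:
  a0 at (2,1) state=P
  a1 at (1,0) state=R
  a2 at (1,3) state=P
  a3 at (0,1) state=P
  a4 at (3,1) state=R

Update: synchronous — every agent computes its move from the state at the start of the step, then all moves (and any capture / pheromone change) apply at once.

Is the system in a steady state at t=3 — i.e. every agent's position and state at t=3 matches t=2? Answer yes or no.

t=1: a0@(3,1):P a2@(1,0):P a3@(1,1):P a4@(4,1):R
t=2: a0@(4,1):P a2@(0,0):P a3@(0,1):P
t=3: (unchanged — steady state)

yes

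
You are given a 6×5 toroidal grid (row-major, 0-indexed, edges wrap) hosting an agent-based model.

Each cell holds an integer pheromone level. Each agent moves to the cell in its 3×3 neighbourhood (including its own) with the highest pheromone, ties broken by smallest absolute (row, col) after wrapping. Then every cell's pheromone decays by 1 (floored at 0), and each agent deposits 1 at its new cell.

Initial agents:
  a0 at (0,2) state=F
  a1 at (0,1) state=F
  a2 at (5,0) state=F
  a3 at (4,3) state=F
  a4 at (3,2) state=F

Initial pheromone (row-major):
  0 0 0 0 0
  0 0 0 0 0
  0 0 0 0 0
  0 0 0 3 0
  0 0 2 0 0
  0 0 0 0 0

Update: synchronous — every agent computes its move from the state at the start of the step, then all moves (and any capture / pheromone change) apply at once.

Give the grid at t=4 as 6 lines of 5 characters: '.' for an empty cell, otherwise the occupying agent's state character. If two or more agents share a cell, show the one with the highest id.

t=1: a0@(0,1) a1@(0,0) a2@(0,0) a3@(3,3) a4@(3,3) | pheromone: 2 1 0 0 0 / 0 0 0 0 0 / 0 0 0 0 0 / 0 0 0 4 0 / 0 0 1 0 0 / 0 0 0 0 0
t=2: a0@(0,0) a1@(0,0) a2@(0,0) a3@(3,3) a4@(3,3) | pheromone: 4 0 0 0 0 / 0 0 0 0 0 / 0 0 0 0 0 / 0 0 0 5 0 / 0 0 0 0 0 / 0 0 0 0 0
t=3: a0@(0,0) a1@(0,0) a2@(0,0) a3@(3,3) a4@(3,3) | pheromone: 6 0 0 0 0 / 0 0 0 0 0 / 0 0 0 0 0 / 0 0 0 6 0 / 0 0 0 0 0 / 0 0 0 0 0
t=4: a0@(0,0) a1@(0,0) a2@(0,0) a3@(3,3) a4@(3,3) | pheromone: 8 0 0 0 0 / 0 0 0 0 0 / 0 0 0 0 0 / 0 0 0 7 0 / 0 0 0 0 0 / 0 0 0 0 0

F....
.....
.....
...F.
.....
.....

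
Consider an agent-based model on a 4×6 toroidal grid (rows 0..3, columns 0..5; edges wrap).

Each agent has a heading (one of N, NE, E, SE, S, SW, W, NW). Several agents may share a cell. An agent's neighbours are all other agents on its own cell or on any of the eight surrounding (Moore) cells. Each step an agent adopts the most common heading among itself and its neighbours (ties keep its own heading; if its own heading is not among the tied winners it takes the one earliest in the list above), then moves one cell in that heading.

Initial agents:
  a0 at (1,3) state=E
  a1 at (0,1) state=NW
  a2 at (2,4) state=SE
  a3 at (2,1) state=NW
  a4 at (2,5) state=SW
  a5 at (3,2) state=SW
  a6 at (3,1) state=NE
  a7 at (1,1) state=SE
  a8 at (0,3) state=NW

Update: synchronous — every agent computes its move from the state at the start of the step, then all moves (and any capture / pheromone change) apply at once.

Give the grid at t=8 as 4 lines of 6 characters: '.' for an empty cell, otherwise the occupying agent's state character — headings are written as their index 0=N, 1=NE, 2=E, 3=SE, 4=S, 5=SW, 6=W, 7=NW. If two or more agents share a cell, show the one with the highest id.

t=1: a0@(1,4):E a1@(3,0):NW a2@(3,5):SE a3@(1,0):NW a4@(3,4):SW a5@(2,1):NW a6@(2,0):NW a7@(0,0):NW a8@(3,2):NW
t=2: a0@(1,5):E a1@(2,5):NW a2@(2,4):NW a3@(0,5):NW a4@(0,3):SW a5@(1,0):NW a6@(1,5):NW a7@(3,5):NW a8@(2,1):NW
t=3: a0@(0,4):NW a1@(1,4):NW a2@(1,3):NW a3@(3,4):NW a4@(1,2):SW a5@(0,5):NW a6@(0,4):NW a7@(2,4):NW a8@(1,0):NW
t=4: a0@(3,3):NW a1@(0,3):NW a2@(0,2):NW a3@(2,3):NW a4@(2,1):SW a5@(3,4):NW a6@(3,3):NW a7@(1,3):NW a8@(0,5):NW
t=5: a0@(2,2):NW a1@(3,2):NW a2@(3,1):NW a3@(1,2):NW a4@(3,0):SW a5@(2,3):NW a6@(2,2):NW a7@(0,2):NW a8@(3,4):NW
t=6: a0@(1,1):NW a1@(2,1):NW a2@(2,0):NW a3@(0,1):NW a4@(0,5):SW a5@(1,2):NW a6@(1,1):NW a7@(3,1):NW a8@(2,3):NW
t=7: a0@(0,0):NW a1@(1,0):NW a2@(1,5):NW a3@(3,0):NW a4@(1,4):SW a5@(0,1):NW a6@(0,0):NW a7@(2,0):NW a8@(1,2):NW
t=8: a0@(3,5):NW a1@(0,5):NW a2@(0,4):NW a3@(2,5):NW a4@(2,3):SW a5@(3,0):NW a6@(3,5):NW a7@(1,5):NW a8@(0,1):NW

.7..77
.....7
...5.7
7....7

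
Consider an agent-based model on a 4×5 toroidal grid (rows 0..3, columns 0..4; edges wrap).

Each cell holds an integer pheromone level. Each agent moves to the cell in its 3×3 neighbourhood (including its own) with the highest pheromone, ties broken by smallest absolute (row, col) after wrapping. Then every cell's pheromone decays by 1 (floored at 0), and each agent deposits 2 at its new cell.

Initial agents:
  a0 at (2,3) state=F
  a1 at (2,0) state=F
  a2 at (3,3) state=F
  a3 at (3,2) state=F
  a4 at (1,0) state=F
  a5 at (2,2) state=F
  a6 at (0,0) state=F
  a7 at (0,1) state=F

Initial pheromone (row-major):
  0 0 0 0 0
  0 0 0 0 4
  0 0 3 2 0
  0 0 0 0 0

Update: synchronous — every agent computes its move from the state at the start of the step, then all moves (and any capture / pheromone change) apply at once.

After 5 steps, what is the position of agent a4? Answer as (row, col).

(1, 4)

t=1: a0@(1,4) a1@(1,4) a2@(2,2) a3@(2,2) a4@(1,4) a5@(2,2) a6@(1,4) a7@(0,0) | pheromone: 2 0 0 0 0 / 0 0 0 0 11 / 0 0 8 1 0 / 0 0 0 0 0
t=2: a0@(1,4) a1@(1,4) a2@(2,2) a3@(2,2) a4@(1,4) a5@(2,2) a6@(1,4) a7@(1,4) | pheromone: 1 0 0 0 0 / 0 0 0 0 20 / 0 0 13 0 0 / 0 0 0 0 0
t=3: a0@(1,4) a1@(1,4) a2@(2,2) a3@(2,2) a4@(1,4) a5@(2,2) a6@(1,4) a7@(1,4) | pheromone: 0 0 0 0 0 / 0 0 0 0 29 / 0 0 18 0 0 / 0 0 0 0 0
t=4: a0@(1,4) a1@(1,4) a2@(2,2) a3@(2,2) a4@(1,4) a5@(2,2) a6@(1,4) a7@(1,4) | pheromone: 0 0 0 0 0 / 0 0 0 0 38 / 0 0 23 0 0 / 0 0 0 0 0
t=5: a0@(1,4) a1@(1,4) a2@(2,2) a3@(2,2) a4@(1,4) a5@(2,2) a6@(1,4) a7@(1,4) | pheromone: 0 0 0 0 0 / 0 0 0 0 47 / 0 0 28 0 0 / 0 0 0 0 0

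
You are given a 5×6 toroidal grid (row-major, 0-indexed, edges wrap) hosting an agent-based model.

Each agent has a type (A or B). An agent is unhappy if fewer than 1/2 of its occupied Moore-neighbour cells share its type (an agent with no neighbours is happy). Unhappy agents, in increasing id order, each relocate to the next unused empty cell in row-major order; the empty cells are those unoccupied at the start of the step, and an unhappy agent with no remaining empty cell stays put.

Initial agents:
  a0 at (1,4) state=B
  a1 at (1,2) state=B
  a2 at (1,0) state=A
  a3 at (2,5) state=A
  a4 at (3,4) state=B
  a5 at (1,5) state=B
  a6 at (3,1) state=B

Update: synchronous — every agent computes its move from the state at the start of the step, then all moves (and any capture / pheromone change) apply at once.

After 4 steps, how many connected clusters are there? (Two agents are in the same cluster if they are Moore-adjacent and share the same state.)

t=1: a0@(1,4):B a1@(1,2):B a2@(1,0):A a3@(0,0):A a4@(0,1):B a5@(0,2):B a6@(3,1):B
t=2: (unchanged — steady state)

4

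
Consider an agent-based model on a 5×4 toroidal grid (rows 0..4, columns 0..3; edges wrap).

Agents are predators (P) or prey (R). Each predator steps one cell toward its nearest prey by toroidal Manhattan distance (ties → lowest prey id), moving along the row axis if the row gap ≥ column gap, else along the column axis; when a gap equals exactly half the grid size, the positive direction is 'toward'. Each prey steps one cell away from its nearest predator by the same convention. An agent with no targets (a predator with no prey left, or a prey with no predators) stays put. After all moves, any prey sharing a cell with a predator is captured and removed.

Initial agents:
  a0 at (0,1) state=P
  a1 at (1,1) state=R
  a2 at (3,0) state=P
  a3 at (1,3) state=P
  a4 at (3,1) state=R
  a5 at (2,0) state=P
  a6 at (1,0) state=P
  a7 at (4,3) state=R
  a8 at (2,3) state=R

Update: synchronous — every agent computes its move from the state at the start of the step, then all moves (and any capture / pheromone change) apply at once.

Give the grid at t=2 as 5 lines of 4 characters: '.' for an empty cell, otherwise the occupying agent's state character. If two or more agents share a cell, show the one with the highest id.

t=1: a0@(1,1):P a1@(2,1):R a2@(3,1):P a3@(2,3):P a4@(3,2):R a5@(2,3):P a6@(1,1):P a7@(0,3):R a8@(3,3):R
t=2: a0@(2,1):P a1@(3,1):R a2@(2,1):P a3@(3,3):P a5@(3,3):P a6@(2,1):P a7@(4,3):R a8@(4,3):R

....
....
.P..
.R.P
...R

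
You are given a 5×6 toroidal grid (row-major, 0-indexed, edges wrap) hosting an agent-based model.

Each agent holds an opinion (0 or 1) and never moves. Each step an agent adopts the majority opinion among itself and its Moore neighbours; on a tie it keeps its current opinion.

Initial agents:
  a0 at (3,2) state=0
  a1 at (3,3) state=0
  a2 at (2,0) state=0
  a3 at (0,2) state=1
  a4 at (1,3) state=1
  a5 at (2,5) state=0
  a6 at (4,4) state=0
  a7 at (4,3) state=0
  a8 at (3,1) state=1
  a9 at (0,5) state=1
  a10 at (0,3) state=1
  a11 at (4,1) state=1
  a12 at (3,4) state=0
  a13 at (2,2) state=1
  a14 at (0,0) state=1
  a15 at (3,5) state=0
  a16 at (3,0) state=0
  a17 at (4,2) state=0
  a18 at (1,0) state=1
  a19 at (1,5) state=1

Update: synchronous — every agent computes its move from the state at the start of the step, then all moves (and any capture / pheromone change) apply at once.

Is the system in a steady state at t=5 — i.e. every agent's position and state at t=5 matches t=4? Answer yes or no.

yes

t=1: a0@(3,2):0 a1@(3,3):0 a2@(2,0):0 a3@(0,2):1 a4@(1,3):1 a5@(2,5):0 a6@(4,4):0 a7@(4,3):0 a8@(3,1):0 a9@(0,5):1 a10@(0,3):1 a11@(4,1):1 a12@(3,4):0 a13@(2,2):1 a14@(0,0):1 a15@(3,5):0 a16@(3,0):0 a17@(4,2):0 a18@(1,0):1 a19@(1,5):1
t=2: a0@(3,2):0 a1@(3,3):0 a2@(2,0):0 a3@(0,2):1 a4@(1,3):1 a5@(2,5):0 a6@(4,4):0 a7@(4,3):0 a8@(3,1):0 a9@(0,5):1 a10@(0,3):1 a11@(4,1):0 a12@(3,4):0 a13@(2,2):0 a14@(0,0):1 a15@(3,5):0 a16@(3,0):0 a17@(4,2):0 a18@(1,0):1 a19@(1,5):1
t=3: (unchanged — steady state)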